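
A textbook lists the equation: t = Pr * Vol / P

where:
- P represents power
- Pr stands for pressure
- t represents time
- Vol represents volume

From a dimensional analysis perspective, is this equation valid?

Yes

P (power) has dimensions [L^2 M T^-3].
Pr (pressure) has dimensions [L^-1 M T^-2].
t (time) has dimensions [T].
Vol (volume) has dimensions [L^3].

Left side: [T]
Right side: [T]

Both sides have the same dimensions, so the equation is dimensionally consistent.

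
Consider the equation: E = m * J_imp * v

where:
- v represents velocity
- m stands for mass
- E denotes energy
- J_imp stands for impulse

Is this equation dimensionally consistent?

No

v (velocity) has dimensions [L T^-1].
m (mass) has dimensions [M].
E (energy) has dimensions [L^2 M T^-2].
J_imp (impulse) has dimensions [L M T^-1].

Left side: [L^2 M T^-2]
Right side: [L^2 M^2 T^-2]

The two sides have different dimensions, so the equation is NOT dimensionally consistent.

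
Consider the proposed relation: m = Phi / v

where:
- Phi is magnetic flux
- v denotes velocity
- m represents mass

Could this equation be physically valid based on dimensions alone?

No

Phi (magnetic flux) has dimensions [I^-1 L^2 M T^-2].
v (velocity) has dimensions [L T^-1].
m (mass) has dimensions [M].

Left side: [M]
Right side: [I^-1 L M T^-1]

The two sides have different dimensions, so the equation is NOT dimensionally consistent.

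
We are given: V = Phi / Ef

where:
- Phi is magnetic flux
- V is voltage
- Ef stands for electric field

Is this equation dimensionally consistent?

No

Phi (magnetic flux) has dimensions [I^-1 L^2 M T^-2].
V (voltage) has dimensions [I^-1 L^2 M T^-3].
Ef (electric field) has dimensions [I^-1 L M T^-3].

Left side: [I^-1 L^2 M T^-3]
Right side: [L T]

The two sides have different dimensions, so the equation is NOT dimensionally consistent.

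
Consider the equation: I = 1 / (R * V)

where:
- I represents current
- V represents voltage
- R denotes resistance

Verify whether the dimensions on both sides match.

No

I (current) has dimensions [I].
V (voltage) has dimensions [I^-1 L^2 M T^-3].
R (resistance) has dimensions [I^-2 L^2 M T^-3].

Left side: [I]
Right side: [I^3 L^-4 M^-2 T^6]

The two sides have different dimensions, so the equation is NOT dimensionally consistent.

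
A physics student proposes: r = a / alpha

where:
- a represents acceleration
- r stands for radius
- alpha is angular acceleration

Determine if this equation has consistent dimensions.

Yes

a (acceleration) has dimensions [L T^-2].
r (radius) has dimensions [L].
alpha (angular acceleration) has dimensions [T^-2].

Left side: [L]
Right side: [L]

Both sides have the same dimensions, so the equation is dimensionally consistent.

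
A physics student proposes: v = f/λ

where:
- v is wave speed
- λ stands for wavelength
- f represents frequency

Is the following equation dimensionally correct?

No

v (wave speed) has dimensions [L T^-1].
λ (wavelength) has dimensions [L].
f (frequency) has dimensions [T^-1].

Left side: [L T^-1]
Right side: [L^-1 T^-1]

The two sides have different dimensions, so the equation is NOT dimensionally consistent.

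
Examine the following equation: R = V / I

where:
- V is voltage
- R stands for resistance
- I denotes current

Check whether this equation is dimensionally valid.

Yes

V (voltage) has dimensions [I^-1 L^2 M T^-3].
R (resistance) has dimensions [I^-2 L^2 M T^-3].
I (current) has dimensions [I].

Left side: [I^-2 L^2 M T^-3]
Right side: [I^-2 L^2 M T^-3]

Both sides have the same dimensions, so the equation is dimensionally consistent.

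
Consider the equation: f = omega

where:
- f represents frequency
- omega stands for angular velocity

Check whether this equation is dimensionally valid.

Yes

f (frequency) has dimensions [T^-1].
omega (angular velocity) has dimensions [T^-1].

Left side: [T^-1]
Right side: [T^-1]

Both sides have the same dimensions, so the equation is dimensionally consistent.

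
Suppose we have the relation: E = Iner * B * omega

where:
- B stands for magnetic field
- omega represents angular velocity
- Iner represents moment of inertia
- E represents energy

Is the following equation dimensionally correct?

No

B (magnetic field) has dimensions [I^-1 M T^-2].
omega (angular velocity) has dimensions [T^-1].
Iner (moment of inertia) has dimensions [L^2 M].
E (energy) has dimensions [L^2 M T^-2].

Left side: [L^2 M T^-2]
Right side: [I^-1 L^2 M^2 T^-3]

The two sides have different dimensions, so the equation is NOT dimensionally consistent.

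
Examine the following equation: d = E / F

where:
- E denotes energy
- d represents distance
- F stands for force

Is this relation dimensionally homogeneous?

Yes

E (energy) has dimensions [L^2 M T^-2].
d (distance) has dimensions [L].
F (force) has dimensions [L M T^-2].

Left side: [L]
Right side: [L]

Both sides have the same dimensions, so the equation is dimensionally consistent.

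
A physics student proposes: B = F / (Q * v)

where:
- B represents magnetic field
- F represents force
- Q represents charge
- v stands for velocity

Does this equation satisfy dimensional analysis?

Yes

B (magnetic field) has dimensions [I^-1 M T^-2].
F (force) has dimensions [L M T^-2].
Q (charge) has dimensions [I T].
v (velocity) has dimensions [L T^-1].

Left side: [I^-1 M T^-2]
Right side: [I^-1 M T^-2]

Both sides have the same dimensions, so the equation is dimensionally consistent.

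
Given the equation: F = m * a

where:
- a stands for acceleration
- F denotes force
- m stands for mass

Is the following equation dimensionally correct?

Yes

a (acceleration) has dimensions [L T^-2].
F (force) has dimensions [L M T^-2].
m (mass) has dimensions [M].

Left side: [L M T^-2]
Right side: [L M T^-2]

Both sides have the same dimensions, so the equation is dimensionally consistent.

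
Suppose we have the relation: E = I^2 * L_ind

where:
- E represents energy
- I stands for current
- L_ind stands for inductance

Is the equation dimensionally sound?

Yes

E (energy) has dimensions [L^2 M T^-2].
I (current) has dimensions [I].
L_ind (inductance) has dimensions [I^-2 L^2 M T^-2].

Left side: [L^2 M T^-2]
Right side: [L^2 M T^-2]

Both sides have the same dimensions, so the equation is dimensionally consistent.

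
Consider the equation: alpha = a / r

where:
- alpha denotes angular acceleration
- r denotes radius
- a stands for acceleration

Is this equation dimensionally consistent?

Yes

alpha (angular acceleration) has dimensions [T^-2].
r (radius) has dimensions [L].
a (acceleration) has dimensions [L T^-2].

Left side: [T^-2]
Right side: [T^-2]

Both sides have the same dimensions, so the equation is dimensionally consistent.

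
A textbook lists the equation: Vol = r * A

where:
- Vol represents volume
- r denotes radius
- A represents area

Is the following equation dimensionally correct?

Yes

Vol (volume) has dimensions [L^3].
r (radius) has dimensions [L].
A (area) has dimensions [L^2].

Left side: [L^3]
Right side: [L^3]

Both sides have the same dimensions, so the equation is dimensionally consistent.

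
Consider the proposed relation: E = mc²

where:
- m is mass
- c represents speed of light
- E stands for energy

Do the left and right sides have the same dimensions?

Yes

m (mass) has dimensions [M].
c (speed of light) has dimensions [L T^-1].
E (energy) has dimensions [L^2 M T^-2].

Left side: [L^2 M T^-2]
Right side: [L^2 M T^-2]

Both sides have the same dimensions, so the equation is dimensionally consistent.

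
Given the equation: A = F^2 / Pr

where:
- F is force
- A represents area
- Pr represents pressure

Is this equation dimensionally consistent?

No

F (force) has dimensions [L M T^-2].
A (area) has dimensions [L^2].
Pr (pressure) has dimensions [L^-1 M T^-2].

Left side: [L^2]
Right side: [L^3 M T^-2]

The two sides have different dimensions, so the equation is NOT dimensionally consistent.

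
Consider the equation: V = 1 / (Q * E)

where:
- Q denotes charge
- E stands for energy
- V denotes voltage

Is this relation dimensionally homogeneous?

No

Q (charge) has dimensions [I T].
E (energy) has dimensions [L^2 M T^-2].
V (voltage) has dimensions [I^-1 L^2 M T^-3].

Left side: [I^-1 L^2 M T^-3]
Right side: [I^-1 L^-2 M^-1 T]

The two sides have different dimensions, so the equation is NOT dimensionally consistent.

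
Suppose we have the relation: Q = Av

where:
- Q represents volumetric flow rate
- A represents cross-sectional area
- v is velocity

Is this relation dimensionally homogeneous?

Yes

Q (volumetric flow rate) has dimensions [L^3 T^-1].
A (cross-sectional area) has dimensions [L^2].
v (velocity) has dimensions [L T^-1].

Left side: [L^3 T^-1]
Right side: [L^3 T^-1]

Both sides have the same dimensions, so the equation is dimensionally consistent.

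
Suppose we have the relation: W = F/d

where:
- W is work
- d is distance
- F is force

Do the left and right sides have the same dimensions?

No

W (work) has dimensions [L^2 M T^-2].
d (distance) has dimensions [L].
F (force) has dimensions [L M T^-2].

Left side: [L^2 M T^-2]
Right side: [M T^-2]

The two sides have different dimensions, so the equation is NOT dimensionally consistent.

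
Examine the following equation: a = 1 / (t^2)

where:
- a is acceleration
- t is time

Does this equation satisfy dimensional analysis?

No

a (acceleration) has dimensions [L T^-2].
t (time) has dimensions [T].

Left side: [L T^-2]
Right side: [T^-2]

The two sides have different dimensions, so the equation is NOT dimensionally consistent.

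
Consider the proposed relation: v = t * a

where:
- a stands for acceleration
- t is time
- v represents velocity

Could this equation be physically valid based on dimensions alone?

Yes

a (acceleration) has dimensions [L T^-2].
t (time) has dimensions [T].
v (velocity) has dimensions [L T^-1].

Left side: [L T^-1]
Right side: [L T^-1]

Both sides have the same dimensions, so the equation is dimensionally consistent.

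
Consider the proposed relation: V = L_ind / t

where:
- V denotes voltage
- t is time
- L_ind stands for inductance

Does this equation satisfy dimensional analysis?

No

V (voltage) has dimensions [I^-1 L^2 M T^-3].
t (time) has dimensions [T].
L_ind (inductance) has dimensions [I^-2 L^2 M T^-2].

Left side: [I^-1 L^2 M T^-3]
Right side: [I^-2 L^2 M T^-3]

The two sides have different dimensions, so the equation is NOT dimensionally consistent.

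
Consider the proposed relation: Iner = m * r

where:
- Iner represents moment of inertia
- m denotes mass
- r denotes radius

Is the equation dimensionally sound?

No

Iner (moment of inertia) has dimensions [L^2 M].
m (mass) has dimensions [M].
r (radius) has dimensions [L].

Left side: [L^2 M]
Right side: [L M]

The two sides have different dimensions, so the equation is NOT dimensionally consistent.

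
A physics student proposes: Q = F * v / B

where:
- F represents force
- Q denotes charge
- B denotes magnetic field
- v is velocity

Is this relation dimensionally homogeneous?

No

F (force) has dimensions [L M T^-2].
Q (charge) has dimensions [I T].
B (magnetic field) has dimensions [I^-1 M T^-2].
v (velocity) has dimensions [L T^-1].

Left side: [I T]
Right side: [I L^2 T^-1]

The two sides have different dimensions, so the equation is NOT dimensionally consistent.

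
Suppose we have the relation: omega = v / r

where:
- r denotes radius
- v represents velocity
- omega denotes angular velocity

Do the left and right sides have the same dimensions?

Yes

r (radius) has dimensions [L].
v (velocity) has dimensions [L T^-1].
omega (angular velocity) has dimensions [T^-1].

Left side: [T^-1]
Right side: [T^-1]

Both sides have the same dimensions, so the equation is dimensionally consistent.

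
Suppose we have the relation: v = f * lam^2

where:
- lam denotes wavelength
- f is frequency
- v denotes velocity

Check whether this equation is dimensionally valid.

No

lam (wavelength) has dimensions [L].
f (frequency) has dimensions [T^-1].
v (velocity) has dimensions [L T^-1].

Left side: [L T^-1]
Right side: [L^2 T^-1]

The two sides have different dimensions, so the equation is NOT dimensionally consistent.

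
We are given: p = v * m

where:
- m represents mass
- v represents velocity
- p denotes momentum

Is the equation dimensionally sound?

Yes

m (mass) has dimensions [M].
v (velocity) has dimensions [L T^-1].
p (momentum) has dimensions [L M T^-1].

Left side: [L M T^-1]
Right side: [L M T^-1]

Both sides have the same dimensions, so the equation is dimensionally consistent.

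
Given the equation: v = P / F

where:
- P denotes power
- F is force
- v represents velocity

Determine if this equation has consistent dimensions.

Yes

P (power) has dimensions [L^2 M T^-3].
F (force) has dimensions [L M T^-2].
v (velocity) has dimensions [L T^-1].

Left side: [L T^-1]
Right side: [L T^-1]

Both sides have the same dimensions, so the equation is dimensionally consistent.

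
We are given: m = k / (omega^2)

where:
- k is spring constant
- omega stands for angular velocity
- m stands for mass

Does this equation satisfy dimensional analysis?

Yes

k (spring constant) has dimensions [M T^-2].
omega (angular velocity) has dimensions [T^-1].
m (mass) has dimensions [M].

Left side: [M]
Right side: [M]

Both sides have the same dimensions, so the equation is dimensionally consistent.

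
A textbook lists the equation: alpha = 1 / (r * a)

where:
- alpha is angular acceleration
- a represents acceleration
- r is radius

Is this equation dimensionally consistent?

No

alpha (angular acceleration) has dimensions [T^-2].
a (acceleration) has dimensions [L T^-2].
r (radius) has dimensions [L].

Left side: [T^-2]
Right side: [L^-2 T^2]

The two sides have different dimensions, so the equation is NOT dimensionally consistent.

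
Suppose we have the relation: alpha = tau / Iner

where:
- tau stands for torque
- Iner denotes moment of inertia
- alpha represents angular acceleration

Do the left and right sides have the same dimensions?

Yes

tau (torque) has dimensions [L^2 M T^-2].
Iner (moment of inertia) has dimensions [L^2 M].
alpha (angular acceleration) has dimensions [T^-2].

Left side: [T^-2]
Right side: [T^-2]

Both sides have the same dimensions, so the equation is dimensionally consistent.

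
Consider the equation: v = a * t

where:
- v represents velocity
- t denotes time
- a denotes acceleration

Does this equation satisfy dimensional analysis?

Yes

v (velocity) has dimensions [L T^-1].
t (time) has dimensions [T].
a (acceleration) has dimensions [L T^-2].

Left side: [L T^-1]
Right side: [L T^-1]

Both sides have the same dimensions, so the equation is dimensionally consistent.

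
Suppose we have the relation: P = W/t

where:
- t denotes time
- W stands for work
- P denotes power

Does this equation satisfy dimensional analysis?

Yes

t (time) has dimensions [T].
W (work) has dimensions [L^2 M T^-2].
P (power) has dimensions [L^2 M T^-3].

Left side: [L^2 M T^-3]
Right side: [L^2 M T^-3]

Both sides have the same dimensions, so the equation is dimensionally consistent.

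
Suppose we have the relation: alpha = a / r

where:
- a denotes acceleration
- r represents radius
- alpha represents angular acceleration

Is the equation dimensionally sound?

Yes

a (acceleration) has dimensions [L T^-2].
r (radius) has dimensions [L].
alpha (angular acceleration) has dimensions [T^-2].

Left side: [T^-2]
Right side: [T^-2]

Both sides have the same dimensions, so the equation is dimensionally consistent.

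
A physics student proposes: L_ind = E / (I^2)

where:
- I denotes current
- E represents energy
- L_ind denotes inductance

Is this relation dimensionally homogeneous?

Yes

I (current) has dimensions [I].
E (energy) has dimensions [L^2 M T^-2].
L_ind (inductance) has dimensions [I^-2 L^2 M T^-2].

Left side: [I^-2 L^2 M T^-2]
Right side: [I^-2 L^2 M T^-2]

Both sides have the same dimensions, so the equation is dimensionally consistent.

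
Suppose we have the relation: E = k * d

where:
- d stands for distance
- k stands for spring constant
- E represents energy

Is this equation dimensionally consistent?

No

d (distance) has dimensions [L].
k (spring constant) has dimensions [M T^-2].
E (energy) has dimensions [L^2 M T^-2].

Left side: [L^2 M T^-2]
Right side: [L M T^-2]

The two sides have different dimensions, so the equation is NOT dimensionally consistent.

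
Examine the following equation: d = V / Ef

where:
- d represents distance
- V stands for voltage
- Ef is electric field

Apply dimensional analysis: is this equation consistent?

Yes

d (distance) has dimensions [L].
V (voltage) has dimensions [I^-1 L^2 M T^-3].
Ef (electric field) has dimensions [I^-1 L M T^-3].

Left side: [L]
Right side: [L]

Both sides have the same dimensions, so the equation is dimensionally consistent.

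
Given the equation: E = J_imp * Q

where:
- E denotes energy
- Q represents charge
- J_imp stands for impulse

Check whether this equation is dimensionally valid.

No

E (energy) has dimensions [L^2 M T^-2].
Q (charge) has dimensions [I T].
J_imp (impulse) has dimensions [L M T^-1].

Left side: [L^2 M T^-2]
Right side: [I L M]

The two sides have different dimensions, so the equation is NOT dimensionally consistent.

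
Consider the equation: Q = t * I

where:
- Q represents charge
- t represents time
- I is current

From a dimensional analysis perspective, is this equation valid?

Yes

Q (charge) has dimensions [I T].
t (time) has dimensions [T].
I (current) has dimensions [I].

Left side: [I T]
Right side: [I T]

Both sides have the same dimensions, so the equation is dimensionally consistent.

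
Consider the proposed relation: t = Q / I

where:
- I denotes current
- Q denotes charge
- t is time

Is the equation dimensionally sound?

Yes

I (current) has dimensions [I].
Q (charge) has dimensions [I T].
t (time) has dimensions [T].

Left side: [T]
Right side: [T]

Both sides have the same dimensions, so the equation is dimensionally consistent.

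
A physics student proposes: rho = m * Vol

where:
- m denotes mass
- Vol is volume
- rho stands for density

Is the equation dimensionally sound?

No

m (mass) has dimensions [M].
Vol (volume) has dimensions [L^3].
rho (density) has dimensions [L^-3 M].

Left side: [L^-3 M]
Right side: [L^3 M]

The two sides have different dimensions, so the equation is NOT dimensionally consistent.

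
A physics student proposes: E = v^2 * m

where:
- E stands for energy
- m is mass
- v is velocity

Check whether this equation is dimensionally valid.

Yes

E (energy) has dimensions [L^2 M T^-2].
m (mass) has dimensions [M].
v (velocity) has dimensions [L T^-1].

Left side: [L^2 M T^-2]
Right side: [L^2 M T^-2]

Both sides have the same dimensions, so the equation is dimensionally consistent.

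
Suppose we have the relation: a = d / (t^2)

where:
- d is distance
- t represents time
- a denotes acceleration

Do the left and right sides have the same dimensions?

Yes

d (distance) has dimensions [L].
t (time) has dimensions [T].
a (acceleration) has dimensions [L T^-2].

Left side: [L T^-2]
Right side: [L T^-2]

Both sides have the same dimensions, so the equation is dimensionally consistent.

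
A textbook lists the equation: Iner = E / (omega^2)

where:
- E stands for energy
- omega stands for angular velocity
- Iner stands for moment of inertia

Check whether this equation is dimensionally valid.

Yes

E (energy) has dimensions [L^2 M T^-2].
omega (angular velocity) has dimensions [T^-1].
Iner (moment of inertia) has dimensions [L^2 M].

Left side: [L^2 M]
Right side: [L^2 M]

Both sides have the same dimensions, so the equation is dimensionally consistent.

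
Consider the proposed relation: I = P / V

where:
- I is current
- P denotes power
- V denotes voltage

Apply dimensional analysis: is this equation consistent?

Yes

I (current) has dimensions [I].
P (power) has dimensions [L^2 M T^-3].
V (voltage) has dimensions [I^-1 L^2 M T^-3].

Left side: [I]
Right side: [I]

Both sides have the same dimensions, so the equation is dimensionally consistent.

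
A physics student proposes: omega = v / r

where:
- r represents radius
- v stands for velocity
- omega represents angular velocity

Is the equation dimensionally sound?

Yes

r (radius) has dimensions [L].
v (velocity) has dimensions [L T^-1].
omega (angular velocity) has dimensions [T^-1].

Left side: [T^-1]
Right side: [T^-1]

Both sides have the same dimensions, so the equation is dimensionally consistent.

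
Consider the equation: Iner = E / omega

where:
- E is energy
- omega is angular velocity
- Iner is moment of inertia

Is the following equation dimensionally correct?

No

E (energy) has dimensions [L^2 M T^-2].
omega (angular velocity) has dimensions [T^-1].
Iner (moment of inertia) has dimensions [L^2 M].

Left side: [L^2 M]
Right side: [L^2 M T^-1]

The two sides have different dimensions, so the equation is NOT dimensionally consistent.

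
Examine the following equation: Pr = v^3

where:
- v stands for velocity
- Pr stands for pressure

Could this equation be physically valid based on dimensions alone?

No

v (velocity) has dimensions [L T^-1].
Pr (pressure) has dimensions [L^-1 M T^-2].

Left side: [L^-1 M T^-2]
Right side: [L^3 T^-3]

The two sides have different dimensions, so the equation is NOT dimensionally consistent.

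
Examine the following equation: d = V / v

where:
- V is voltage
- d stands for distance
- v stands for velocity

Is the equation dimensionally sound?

No

V (voltage) has dimensions [I^-1 L^2 M T^-3].
d (distance) has dimensions [L].
v (velocity) has dimensions [L T^-1].

Left side: [L]
Right side: [I^-1 L M T^-2]

The two sides have different dimensions, so the equation is NOT dimensionally consistent.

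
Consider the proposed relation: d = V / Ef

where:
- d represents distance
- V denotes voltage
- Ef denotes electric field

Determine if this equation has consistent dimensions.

Yes

d (distance) has dimensions [L].
V (voltage) has dimensions [I^-1 L^2 M T^-3].
Ef (electric field) has dimensions [I^-1 L M T^-3].

Left side: [L]
Right side: [L]

Both sides have the same dimensions, so the equation is dimensionally consistent.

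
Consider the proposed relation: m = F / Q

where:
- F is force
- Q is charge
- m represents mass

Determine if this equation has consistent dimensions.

No

F (force) has dimensions [L M T^-2].
Q (charge) has dimensions [I T].
m (mass) has dimensions [M].

Left side: [M]
Right side: [I^-1 L M T^-3]

The two sides have different dimensions, so the equation is NOT dimensionally consistent.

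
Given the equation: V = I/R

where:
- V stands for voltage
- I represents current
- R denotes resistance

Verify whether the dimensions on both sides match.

No

V (voltage) has dimensions [I^-1 L^2 M T^-3].
I (current) has dimensions [I].
R (resistance) has dimensions [I^-2 L^2 M T^-3].

Left side: [I^-1 L^2 M T^-3]
Right side: [I^3 L^-2 M^-1 T^3]

The two sides have different dimensions, so the equation is NOT dimensionally consistent.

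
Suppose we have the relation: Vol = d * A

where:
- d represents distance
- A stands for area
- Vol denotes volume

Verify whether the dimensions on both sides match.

Yes

d (distance) has dimensions [L].
A (area) has dimensions [L^2].
Vol (volume) has dimensions [L^3].

Left side: [L^3]
Right side: [L^3]

Both sides have the same dimensions, so the equation is dimensionally consistent.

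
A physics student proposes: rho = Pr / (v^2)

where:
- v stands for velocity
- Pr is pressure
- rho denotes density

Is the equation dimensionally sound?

Yes

v (velocity) has dimensions [L T^-1].
Pr (pressure) has dimensions [L^-1 M T^-2].
rho (density) has dimensions [L^-3 M].

Left side: [L^-3 M]
Right side: [L^-3 M]

Both sides have the same dimensions, so the equation is dimensionally consistent.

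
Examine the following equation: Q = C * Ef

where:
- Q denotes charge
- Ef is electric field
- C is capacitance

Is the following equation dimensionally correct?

No

Q (charge) has dimensions [I T].
Ef (electric field) has dimensions [I^-1 L M T^-3].
C (capacitance) has dimensions [I^2 L^-2 M^-1 T^4].

Left side: [I T]
Right side: [I L^-1 T]

The two sides have different dimensions, so the equation is NOT dimensionally consistent.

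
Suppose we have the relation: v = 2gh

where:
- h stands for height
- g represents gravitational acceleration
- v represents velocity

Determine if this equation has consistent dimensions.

No

h (height) has dimensions [L].
g (gravitational acceleration) has dimensions [L T^-2].
v (velocity) has dimensions [L T^-1].

Left side: [L T^-1]
Right side: [L^2 T^-2]

The two sides have different dimensions, so the equation is NOT dimensionally consistent.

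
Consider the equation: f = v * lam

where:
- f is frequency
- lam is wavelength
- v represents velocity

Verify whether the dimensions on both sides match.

No

f (frequency) has dimensions [T^-1].
lam (wavelength) has dimensions [L].
v (velocity) has dimensions [L T^-1].

Left side: [T^-1]
Right side: [L^2 T^-1]

The two sides have different dimensions, so the equation is NOT dimensionally consistent.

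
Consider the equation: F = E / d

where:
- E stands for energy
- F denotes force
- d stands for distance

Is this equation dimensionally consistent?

Yes

E (energy) has dimensions [L^2 M T^-2].
F (force) has dimensions [L M T^-2].
d (distance) has dimensions [L].

Left side: [L M T^-2]
Right side: [L M T^-2]

Both sides have the same dimensions, so the equation is dimensionally consistent.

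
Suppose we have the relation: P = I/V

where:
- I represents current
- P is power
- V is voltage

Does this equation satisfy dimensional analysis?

No

I (current) has dimensions [I].
P (power) has dimensions [L^2 M T^-3].
V (voltage) has dimensions [I^-1 L^2 M T^-3].

Left side: [L^2 M T^-3]
Right side: [I^2 L^-2 M^-1 T^3]

The two sides have different dimensions, so the equation is NOT dimensionally consistent.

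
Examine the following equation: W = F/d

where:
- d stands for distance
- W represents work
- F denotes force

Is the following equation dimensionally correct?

No

d (distance) has dimensions [L].
W (work) has dimensions [L^2 M T^-2].
F (force) has dimensions [L M T^-2].

Left side: [L^2 M T^-2]
Right side: [M T^-2]

The two sides have different dimensions, so the equation is NOT dimensionally consistent.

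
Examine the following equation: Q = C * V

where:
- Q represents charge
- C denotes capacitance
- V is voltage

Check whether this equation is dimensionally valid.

Yes

Q (charge) has dimensions [I T].
C (capacitance) has dimensions [I^2 L^-2 M^-1 T^4].
V (voltage) has dimensions [I^-1 L^2 M T^-3].

Left side: [I T]
Right side: [I T]

Both sides have the same dimensions, so the equation is dimensionally consistent.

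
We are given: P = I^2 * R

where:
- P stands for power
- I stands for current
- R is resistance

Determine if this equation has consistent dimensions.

Yes

P (power) has dimensions [L^2 M T^-3].
I (current) has dimensions [I].
R (resistance) has dimensions [I^-2 L^2 M T^-3].

Left side: [L^2 M T^-3]
Right side: [L^2 M T^-3]

Both sides have the same dimensions, so the equation is dimensionally consistent.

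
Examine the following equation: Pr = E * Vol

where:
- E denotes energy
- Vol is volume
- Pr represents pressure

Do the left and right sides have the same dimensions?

No

E (energy) has dimensions [L^2 M T^-2].
Vol (volume) has dimensions [L^3].
Pr (pressure) has dimensions [L^-1 M T^-2].

Left side: [L^-1 M T^-2]
Right side: [L^5 M T^-2]

The two sides have different dimensions, so the equation is NOT dimensionally consistent.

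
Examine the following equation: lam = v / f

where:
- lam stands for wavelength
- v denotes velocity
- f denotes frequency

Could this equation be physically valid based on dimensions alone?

Yes

lam (wavelength) has dimensions [L].
v (velocity) has dimensions [L T^-1].
f (frequency) has dimensions [T^-1].

Left side: [L]
Right side: [L]

Both sides have the same dimensions, so the equation is dimensionally consistent.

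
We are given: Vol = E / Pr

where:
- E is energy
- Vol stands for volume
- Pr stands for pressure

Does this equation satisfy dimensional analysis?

Yes

E (energy) has dimensions [L^2 M T^-2].
Vol (volume) has dimensions [L^3].
Pr (pressure) has dimensions [L^-1 M T^-2].

Left side: [L^3]
Right side: [L^3]

Both sides have the same dimensions, so the equation is dimensionally consistent.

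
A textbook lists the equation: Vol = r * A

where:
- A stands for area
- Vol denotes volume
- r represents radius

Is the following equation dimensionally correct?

Yes

A (area) has dimensions [L^2].
Vol (volume) has dimensions [L^3].
r (radius) has dimensions [L].

Left side: [L^3]
Right side: [L^3]

Both sides have the same dimensions, so the equation is dimensionally consistent.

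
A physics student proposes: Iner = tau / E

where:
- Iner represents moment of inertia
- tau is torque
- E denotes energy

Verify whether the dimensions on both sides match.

No

Iner (moment of inertia) has dimensions [L^2 M].
tau (torque) has dimensions [L^2 M T^-2].
E (energy) has dimensions [L^2 M T^-2].

Left side: [L^2 M]
Right side: [dimensionless]

The two sides have different dimensions, so the equation is NOT dimensionally consistent.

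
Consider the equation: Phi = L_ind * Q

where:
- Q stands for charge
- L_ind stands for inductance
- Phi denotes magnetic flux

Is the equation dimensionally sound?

No

Q (charge) has dimensions [I T].
L_ind (inductance) has dimensions [I^-2 L^2 M T^-2].
Phi (magnetic flux) has dimensions [I^-1 L^2 M T^-2].

Left side: [I^-1 L^2 M T^-2]
Right side: [I^-1 L^2 M T^-1]

The two sides have different dimensions, so the equation is NOT dimensionally consistent.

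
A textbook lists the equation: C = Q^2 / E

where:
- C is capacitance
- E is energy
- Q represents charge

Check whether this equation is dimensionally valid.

Yes

C (capacitance) has dimensions [I^2 L^-2 M^-1 T^4].
E (energy) has dimensions [L^2 M T^-2].
Q (charge) has dimensions [I T].

Left side: [I^2 L^-2 M^-1 T^4]
Right side: [I^2 L^-2 M^-1 T^4]

Both sides have the same dimensions, so the equation is dimensionally consistent.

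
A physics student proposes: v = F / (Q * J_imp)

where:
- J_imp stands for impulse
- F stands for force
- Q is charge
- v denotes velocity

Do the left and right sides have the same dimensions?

No

J_imp (impulse) has dimensions [L M T^-1].
F (force) has dimensions [L M T^-2].
Q (charge) has dimensions [I T].
v (velocity) has dimensions [L T^-1].

Left side: [L T^-1]
Right side: [I^-1 T^-2]

The two sides have different dimensions, so the equation is NOT dimensionally consistent.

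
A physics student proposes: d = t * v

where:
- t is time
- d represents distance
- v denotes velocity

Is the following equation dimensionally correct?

Yes

t (time) has dimensions [T].
d (distance) has dimensions [L].
v (velocity) has dimensions [L T^-1].

Left side: [L]
Right side: [L]

Both sides have the same dimensions, so the equation is dimensionally consistent.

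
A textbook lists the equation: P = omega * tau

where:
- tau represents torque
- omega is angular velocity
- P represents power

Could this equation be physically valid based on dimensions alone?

Yes

tau (torque) has dimensions [L^2 M T^-2].
omega (angular velocity) has dimensions [T^-1].
P (power) has dimensions [L^2 M T^-3].

Left side: [L^2 M T^-3]
Right side: [L^2 M T^-3]

Both sides have the same dimensions, so the equation is dimensionally consistent.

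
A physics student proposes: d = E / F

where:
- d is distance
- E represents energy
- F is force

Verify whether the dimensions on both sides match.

Yes

d (distance) has dimensions [L].
E (energy) has dimensions [L^2 M T^-2].
F (force) has dimensions [L M T^-2].

Left side: [L]
Right side: [L]

Both sides have the same dimensions, so the equation is dimensionally consistent.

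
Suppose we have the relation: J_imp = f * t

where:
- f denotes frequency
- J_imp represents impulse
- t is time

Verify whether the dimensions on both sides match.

No

f (frequency) has dimensions [T^-1].
J_imp (impulse) has dimensions [L M T^-1].
t (time) has dimensions [T].

Left side: [L M T^-1]
Right side: [dimensionless]

The two sides have different dimensions, so the equation is NOT dimensionally consistent.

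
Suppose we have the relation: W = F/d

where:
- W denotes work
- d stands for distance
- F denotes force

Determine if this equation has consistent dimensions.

No

W (work) has dimensions [L^2 M T^-2].
d (distance) has dimensions [L].
F (force) has dimensions [L M T^-2].

Left side: [L^2 M T^-2]
Right side: [M T^-2]

The two sides have different dimensions, so the equation is NOT dimensionally consistent.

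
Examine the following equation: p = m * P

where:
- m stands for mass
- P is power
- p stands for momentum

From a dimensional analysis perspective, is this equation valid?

No

m (mass) has dimensions [M].
P (power) has dimensions [L^2 M T^-3].
p (momentum) has dimensions [L M T^-1].

Left side: [L M T^-1]
Right side: [L^2 M^2 T^-3]

The two sides have different dimensions, so the equation is NOT dimensionally consistent.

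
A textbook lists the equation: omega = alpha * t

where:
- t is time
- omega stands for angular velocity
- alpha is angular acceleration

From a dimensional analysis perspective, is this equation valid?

Yes

t (time) has dimensions [T].
omega (angular velocity) has dimensions [T^-1].
alpha (angular acceleration) has dimensions [T^-2].

Left side: [T^-1]
Right side: [T^-1]

Both sides have the same dimensions, so the equation is dimensionally consistent.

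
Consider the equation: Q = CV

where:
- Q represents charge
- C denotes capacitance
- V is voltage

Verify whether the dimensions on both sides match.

Yes

Q (charge) has dimensions [I T].
C (capacitance) has dimensions [I^2 L^-2 M^-1 T^4].
V (voltage) has dimensions [I^-1 L^2 M T^-3].

Left side: [I T]
Right side: [I T]

Both sides have the same dimensions, so the equation is dimensionally consistent.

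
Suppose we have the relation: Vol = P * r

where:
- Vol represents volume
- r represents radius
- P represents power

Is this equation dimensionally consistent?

No

Vol (volume) has dimensions [L^3].
r (radius) has dimensions [L].
P (power) has dimensions [L^2 M T^-3].

Left side: [L^3]
Right side: [L^3 M T^-3]

The two sides have different dimensions, so the equation is NOT dimensionally consistent.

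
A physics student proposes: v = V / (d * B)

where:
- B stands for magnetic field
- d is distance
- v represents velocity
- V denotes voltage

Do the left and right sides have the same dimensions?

Yes

B (magnetic field) has dimensions [I^-1 M T^-2].
d (distance) has dimensions [L].
v (velocity) has dimensions [L T^-1].
V (voltage) has dimensions [I^-1 L^2 M T^-3].

Left side: [L T^-1]
Right side: [L T^-1]

Both sides have the same dimensions, so the equation is dimensionally consistent.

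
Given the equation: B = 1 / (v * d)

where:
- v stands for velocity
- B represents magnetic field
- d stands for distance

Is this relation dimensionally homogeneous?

No

v (velocity) has dimensions [L T^-1].
B (magnetic field) has dimensions [I^-1 M T^-2].
d (distance) has dimensions [L].

Left side: [I^-1 M T^-2]
Right side: [L^-2 T]

The two sides have different dimensions, so the equation is NOT dimensionally consistent.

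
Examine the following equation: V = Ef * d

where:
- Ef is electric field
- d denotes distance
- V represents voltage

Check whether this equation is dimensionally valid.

Yes

Ef (electric field) has dimensions [I^-1 L M T^-3].
d (distance) has dimensions [L].
V (voltage) has dimensions [I^-1 L^2 M T^-3].

Left side: [I^-1 L^2 M T^-3]
Right side: [I^-1 L^2 M T^-3]

Both sides have the same dimensions, so the equation is dimensionally consistent.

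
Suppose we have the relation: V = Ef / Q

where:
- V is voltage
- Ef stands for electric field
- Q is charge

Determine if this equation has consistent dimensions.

No

V (voltage) has dimensions [I^-1 L^2 M T^-3].
Ef (electric field) has dimensions [I^-1 L M T^-3].
Q (charge) has dimensions [I T].

Left side: [I^-1 L^2 M T^-3]
Right side: [I^-2 L M T^-4]

The two sides have different dimensions, so the equation is NOT dimensionally consistent.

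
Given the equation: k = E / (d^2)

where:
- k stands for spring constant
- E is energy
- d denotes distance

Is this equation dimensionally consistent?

Yes

k (spring constant) has dimensions [M T^-2].
E (energy) has dimensions [L^2 M T^-2].
d (distance) has dimensions [L].

Left side: [M T^-2]
Right side: [M T^-2]

Both sides have the same dimensions, so the equation is dimensionally consistent.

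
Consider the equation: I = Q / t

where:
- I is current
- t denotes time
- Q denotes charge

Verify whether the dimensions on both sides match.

Yes

I (current) has dimensions [I].
t (time) has dimensions [T].
Q (charge) has dimensions [I T].

Left side: [I]
Right side: [I]

Both sides have the same dimensions, so the equation is dimensionally consistent.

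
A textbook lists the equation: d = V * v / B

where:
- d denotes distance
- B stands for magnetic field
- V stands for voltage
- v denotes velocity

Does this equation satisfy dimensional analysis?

No

d (distance) has dimensions [L].
B (magnetic field) has dimensions [I^-1 M T^-2].
V (voltage) has dimensions [I^-1 L^2 M T^-3].
v (velocity) has dimensions [L T^-1].

Left side: [L]
Right side: [L^3 T^-2]

The two sides have different dimensions, so the equation is NOT dimensionally consistent.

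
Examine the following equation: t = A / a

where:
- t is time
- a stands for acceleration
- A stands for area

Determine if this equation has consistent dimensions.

No

t (time) has dimensions [T].
a (acceleration) has dimensions [L T^-2].
A (area) has dimensions [L^2].

Left side: [T]
Right side: [L T^2]

The two sides have different dimensions, so the equation is NOT dimensionally consistent.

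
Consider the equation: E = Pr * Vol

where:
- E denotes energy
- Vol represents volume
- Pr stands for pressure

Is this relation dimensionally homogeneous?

Yes

E (energy) has dimensions [L^2 M T^-2].
Vol (volume) has dimensions [L^3].
Pr (pressure) has dimensions [L^-1 M T^-2].

Left side: [L^2 M T^-2]
Right side: [L^2 M T^-2]

Both sides have the same dimensions, so the equation is dimensionally consistent.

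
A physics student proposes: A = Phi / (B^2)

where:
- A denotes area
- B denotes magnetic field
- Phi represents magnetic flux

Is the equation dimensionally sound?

No

A (area) has dimensions [L^2].
B (magnetic field) has dimensions [I^-1 M T^-2].
Phi (magnetic flux) has dimensions [I^-1 L^2 M T^-2].

Left side: [L^2]
Right side: [I L^2 M^-1 T^2]

The two sides have different dimensions, so the equation is NOT dimensionally consistent.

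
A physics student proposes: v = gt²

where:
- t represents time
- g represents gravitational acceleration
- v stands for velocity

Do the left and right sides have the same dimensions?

No

t (time) has dimensions [T].
g (gravitational acceleration) has dimensions [L T^-2].
v (velocity) has dimensions [L T^-1].

Left side: [L T^-1]
Right side: [L]

The two sides have different dimensions, so the equation is NOT dimensionally consistent.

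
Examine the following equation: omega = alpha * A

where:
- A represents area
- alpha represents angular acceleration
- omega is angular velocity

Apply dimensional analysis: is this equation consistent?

No

A (area) has dimensions [L^2].
alpha (angular acceleration) has dimensions [T^-2].
omega (angular velocity) has dimensions [T^-1].

Left side: [T^-1]
Right side: [L^2 T^-2]

The two sides have different dimensions, so the equation is NOT dimensionally consistent.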